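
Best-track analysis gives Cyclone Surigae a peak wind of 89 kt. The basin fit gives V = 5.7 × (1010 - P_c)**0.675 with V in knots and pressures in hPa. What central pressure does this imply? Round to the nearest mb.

ΔP = (V / 5.7)^(1/0.675) = (89/5.7)^1.481.
89/5.7 = 15.614; 15.614^1.481 ≈ 58.64 mb.
P_c = 1010 − 58.64 = 951.36 ≈ 951 mb.

951 mb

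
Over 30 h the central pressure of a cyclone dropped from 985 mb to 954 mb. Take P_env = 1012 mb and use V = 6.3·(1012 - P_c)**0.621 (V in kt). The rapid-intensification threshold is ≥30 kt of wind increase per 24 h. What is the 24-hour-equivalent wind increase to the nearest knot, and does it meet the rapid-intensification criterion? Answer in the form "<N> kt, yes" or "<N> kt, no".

24 kt, no

V₁: ΔP = 27, V ≈ 6.3 × 27^0.621 ≈ 48.78 kt.
V₂: ΔP = 58, V ≈ 6.3 × 58^0.621 ≈ 78.42 kt.
ΔV over 30 h = 29.64 kt → 24 h equivalent = 29.64 × 24/30 ≈ 23.71 kt.
24 kt < 30 kt ⇒ not rapid intensification.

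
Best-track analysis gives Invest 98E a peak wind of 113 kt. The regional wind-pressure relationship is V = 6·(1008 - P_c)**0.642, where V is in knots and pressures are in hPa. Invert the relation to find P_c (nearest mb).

ΔP = (V / 6)^(1/0.642) = (113/6)^1.558.
113/6 = 18.833; 18.833^1.558 ≈ 96.80 mb.
P_c = 1008 − 96.80 = 911.20 ≈ 911 mb.

911 mb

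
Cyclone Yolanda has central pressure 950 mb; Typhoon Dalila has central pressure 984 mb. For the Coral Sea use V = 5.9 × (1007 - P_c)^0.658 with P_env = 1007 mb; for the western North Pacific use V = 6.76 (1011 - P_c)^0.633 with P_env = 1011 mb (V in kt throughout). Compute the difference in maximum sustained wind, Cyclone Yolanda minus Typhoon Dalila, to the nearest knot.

30 kt

Cyclone Yolanda: ΔP = 57; V ≈ 5.9 × 57^0.658 ≈ 84.38 kt.
Typhoon Dalila: ΔP = 27; V ≈ 6.76 × 27^0.633 ≈ 54.45 kt.
Difference ≈ 84.38 − 54.45 = 29.93 → 30 kt.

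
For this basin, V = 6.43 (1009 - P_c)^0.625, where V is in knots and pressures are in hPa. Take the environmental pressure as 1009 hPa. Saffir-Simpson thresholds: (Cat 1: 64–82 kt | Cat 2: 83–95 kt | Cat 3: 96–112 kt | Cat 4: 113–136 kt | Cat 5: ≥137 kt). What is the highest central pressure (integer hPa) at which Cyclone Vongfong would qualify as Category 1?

969 hPa

Category 1 begins at V = 64 kt.
Required ΔP = (64/6.43)^(1/0.625) = 9.953^1.600 ≈ 39.51 hPa.
P_c ≤ 1009 − 39.51 = 969.49, so the highest integer P_c is 969 hPa.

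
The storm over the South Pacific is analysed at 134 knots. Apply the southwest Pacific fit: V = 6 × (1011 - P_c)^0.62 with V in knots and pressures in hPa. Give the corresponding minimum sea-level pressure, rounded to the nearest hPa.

ΔP = (V / 6)^(1/0.62) = (134/6)^1.613.
134/6 = 22.333; 22.333^1.613 ≈ 149.88 hPa.
P_c = 1011 − 149.88 = 861.12 ≈ 861 hPa.

861 hPa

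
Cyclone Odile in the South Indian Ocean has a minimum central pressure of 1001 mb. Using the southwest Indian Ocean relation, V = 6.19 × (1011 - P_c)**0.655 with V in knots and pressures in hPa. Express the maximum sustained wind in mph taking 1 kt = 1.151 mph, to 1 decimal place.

32.2 mph

ΔP = 1011 − 1001 = 10 mb.
V ≈ 6.19 × 10^0.655 = 6.19 × 4.519 ≈ 27.970 kt.
27.970 × 1.151 ≈ 32.19 mph → 32.2 mph.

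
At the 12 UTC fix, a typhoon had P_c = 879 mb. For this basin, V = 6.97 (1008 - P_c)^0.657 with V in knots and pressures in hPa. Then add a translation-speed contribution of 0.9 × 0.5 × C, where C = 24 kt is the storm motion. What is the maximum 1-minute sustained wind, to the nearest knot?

ΔP = 1008 − 879 = 129 mb.
129^0.657 ≈ 24.359.
V ≈ 6.97 × 24.359 ≈ 169.8 kt.
Translation term: 0.9 × 0.5 × 24 = 10.8 kt.
Corrected V ≈ 180.6 kt → 181 kt.

181 kt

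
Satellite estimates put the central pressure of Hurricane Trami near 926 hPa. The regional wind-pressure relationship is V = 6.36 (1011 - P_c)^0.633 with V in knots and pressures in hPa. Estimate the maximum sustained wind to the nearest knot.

106 kt

ΔP = 1011 − 926 = 85 hPa.
85^0.633 ≈ 16.646.
V ≈ 6.36 × 16.646 ≈ 105.9 kt.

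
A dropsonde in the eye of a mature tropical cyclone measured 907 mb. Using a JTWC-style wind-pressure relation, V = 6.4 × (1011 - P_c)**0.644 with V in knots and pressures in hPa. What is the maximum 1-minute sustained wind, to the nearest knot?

ΔP = 1011 − 907 = 104 mb.
104^0.644 ≈ 19.905.
V ≈ 6.4 × 19.905 ≈ 127.4 kt.

127 kt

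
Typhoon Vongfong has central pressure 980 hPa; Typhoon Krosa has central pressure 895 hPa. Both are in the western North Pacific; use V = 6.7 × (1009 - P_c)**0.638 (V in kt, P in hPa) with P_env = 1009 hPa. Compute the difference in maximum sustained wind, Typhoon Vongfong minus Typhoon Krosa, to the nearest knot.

-80 kt

Typhoon Vongfong: ΔP = 29; V ≈ 6.7 × 29^0.638 ≈ 57.42 kt.
Typhoon Krosa: ΔP = 114; V ≈ 6.7 × 114^0.638 ≈ 137.52 kt.
Difference ≈ 57.42 − 137.52 = -80.10 → -80 kt.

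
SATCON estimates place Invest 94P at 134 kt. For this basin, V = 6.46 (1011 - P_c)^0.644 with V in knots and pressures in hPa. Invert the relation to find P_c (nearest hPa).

900 hPa

ΔP = (V / 6.46)^(1/0.644) = (134/6.46)^1.553.
134/6.46 = 20.743; 20.743^1.553 ≈ 110.87 hPa.
P_c = 1011 − 110.87 = 900.13 ≈ 900 hPa.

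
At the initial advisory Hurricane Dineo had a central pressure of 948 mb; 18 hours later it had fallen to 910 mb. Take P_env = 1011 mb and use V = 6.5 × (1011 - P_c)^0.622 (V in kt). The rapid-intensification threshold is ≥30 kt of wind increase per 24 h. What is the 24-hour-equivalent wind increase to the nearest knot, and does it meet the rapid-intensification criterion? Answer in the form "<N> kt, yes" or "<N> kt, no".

39 kt, yes

V₁: ΔP = 63, V ≈ 6.5 × 63^0.622 ≈ 85.53 kt.
V₂: ΔP = 101, V ≈ 6.5 × 101^0.622 ≈ 114.71 kt.
ΔV over 18 h = 29.18 kt → 24 h equivalent = 29.18 × 24/18 ≈ 38.91 kt.
39 kt ≥ 30 kt ⇒ rapid intensification.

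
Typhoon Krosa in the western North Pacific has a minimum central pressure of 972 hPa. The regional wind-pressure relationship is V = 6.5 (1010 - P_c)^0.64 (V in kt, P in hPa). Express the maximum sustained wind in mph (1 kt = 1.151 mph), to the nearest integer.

77 mph

ΔP = 1010 − 972 = 38 hPa.
V ≈ 6.5 × 38^0.64 = 6.5 × 10.258 ≈ 66.677 kt.
66.677 × 1.151 ≈ 76.75 mph → 77 mph.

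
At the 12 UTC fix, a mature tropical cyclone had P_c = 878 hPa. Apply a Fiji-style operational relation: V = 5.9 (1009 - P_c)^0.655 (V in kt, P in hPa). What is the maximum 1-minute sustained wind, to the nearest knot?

ΔP = 1009 − 878 = 131 hPa.
131^0.655 ≈ 24.368.
V ≈ 5.9 × 24.368 ≈ 143.8 kt.

144 kt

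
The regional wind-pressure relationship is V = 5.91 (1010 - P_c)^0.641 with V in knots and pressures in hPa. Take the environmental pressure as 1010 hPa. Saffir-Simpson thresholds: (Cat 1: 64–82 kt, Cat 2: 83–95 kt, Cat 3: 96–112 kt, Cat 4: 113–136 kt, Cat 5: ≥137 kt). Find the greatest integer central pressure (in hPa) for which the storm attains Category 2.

Category 2 begins at V = 83 kt.
Required ΔP = (83/5.91)^(1/0.641) = 14.044^1.560 ≈ 61.68 hPa.
P_c ≤ 1010 − 61.68 = 948.32, so the highest integer P_c is 948 hPa.

948 hPa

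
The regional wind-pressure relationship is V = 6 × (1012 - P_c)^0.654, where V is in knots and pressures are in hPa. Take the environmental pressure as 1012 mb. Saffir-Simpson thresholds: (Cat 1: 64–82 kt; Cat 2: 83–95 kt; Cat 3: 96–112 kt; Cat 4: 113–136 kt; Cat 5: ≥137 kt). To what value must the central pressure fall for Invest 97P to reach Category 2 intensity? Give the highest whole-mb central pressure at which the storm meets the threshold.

Category 2 begins at V = 83 kt.
Required ΔP = (83/6)^(1/0.654) = 13.833^1.529 ≈ 55.53 mb.
P_c ≤ 1012 − 55.53 = 956.47, so the highest integer P_c is 956 mb.

956 mb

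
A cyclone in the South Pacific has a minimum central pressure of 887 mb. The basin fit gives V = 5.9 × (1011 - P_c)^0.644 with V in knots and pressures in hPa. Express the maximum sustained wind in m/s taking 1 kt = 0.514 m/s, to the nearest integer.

68 m/s

ΔP = 1011 − 887 = 124 mb.
V ≈ 5.9 × 124^0.644 = 5.9 × 22.293 ≈ 131.527 kt.
131.527 × 0.514 ≈ 67.60 m/s → 68 m/s.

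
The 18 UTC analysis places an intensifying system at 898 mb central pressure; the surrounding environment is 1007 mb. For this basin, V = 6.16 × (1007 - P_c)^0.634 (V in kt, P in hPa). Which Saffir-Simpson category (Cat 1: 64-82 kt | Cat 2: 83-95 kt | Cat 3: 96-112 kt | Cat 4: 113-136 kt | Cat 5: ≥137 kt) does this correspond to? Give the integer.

ΔP = 1007 − 898 = 109 mb.
V ≈ 6.16 × 109^0.634 = 6.16 × 19.58 ≈ 121 kt.
121 kt falls in the Category 4 band.

4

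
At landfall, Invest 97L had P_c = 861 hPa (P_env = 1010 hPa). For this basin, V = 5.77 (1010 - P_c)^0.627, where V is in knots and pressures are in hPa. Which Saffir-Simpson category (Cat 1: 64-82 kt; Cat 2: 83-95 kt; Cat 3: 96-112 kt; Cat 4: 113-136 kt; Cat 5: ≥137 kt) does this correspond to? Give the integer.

4

ΔP = 1010 − 861 = 149 hPa.
V ≈ 5.77 × 149^0.627 = 5.77 × 23.05 ≈ 133 kt.
133 kt falls in the Category 4 band.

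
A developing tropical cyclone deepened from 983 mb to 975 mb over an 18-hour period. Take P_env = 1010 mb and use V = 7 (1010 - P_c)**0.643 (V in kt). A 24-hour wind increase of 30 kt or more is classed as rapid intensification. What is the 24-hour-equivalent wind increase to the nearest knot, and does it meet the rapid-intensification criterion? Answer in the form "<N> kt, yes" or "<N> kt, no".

V₁: ΔP = 27, V ≈ 7 × 27^0.643 ≈ 58.27 kt.
V₂: ΔP = 35, V ≈ 7 × 35^0.643 ≈ 68.85 kt.
ΔV over 18 h = 10.58 kt → 24 h equivalent = 10.58 × 24/18 ≈ 14.11 kt.
14 kt < 30 kt ⇒ not rapid intensification.

14 kt, no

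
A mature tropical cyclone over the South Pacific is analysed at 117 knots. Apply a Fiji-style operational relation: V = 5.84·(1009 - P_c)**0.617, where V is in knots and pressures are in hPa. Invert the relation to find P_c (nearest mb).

ΔP = (V / 5.84)^(1/0.617) = (117/5.84)^1.621.
117/5.84 = 20.034; 20.034^1.621 ≈ 128.78 mb.
P_c = 1009 − 128.78 = 880.22 ≈ 880 mb.

880 mb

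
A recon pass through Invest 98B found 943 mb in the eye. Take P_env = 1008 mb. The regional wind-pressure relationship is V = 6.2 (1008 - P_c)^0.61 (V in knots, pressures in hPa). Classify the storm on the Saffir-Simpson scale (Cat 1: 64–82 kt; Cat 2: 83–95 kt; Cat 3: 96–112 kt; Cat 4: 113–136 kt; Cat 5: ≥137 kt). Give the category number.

ΔP = 1008 − 943 = 65 mb.
V ≈ 6.2 × 65^0.61 = 6.2 × 12.76 ≈ 79 kt.
79 kt falls in the Category 1 band.

1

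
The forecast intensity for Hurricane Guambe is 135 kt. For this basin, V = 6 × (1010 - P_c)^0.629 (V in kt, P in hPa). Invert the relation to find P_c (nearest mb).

869 mb

ΔP = (V / 6)^(1/0.629) = (135/6)^1.590.
135/6 = 22.500; 22.500^1.590 ≈ 141.17 mb.
P_c = 1010 − 141.17 = 868.83 ≈ 869 mb.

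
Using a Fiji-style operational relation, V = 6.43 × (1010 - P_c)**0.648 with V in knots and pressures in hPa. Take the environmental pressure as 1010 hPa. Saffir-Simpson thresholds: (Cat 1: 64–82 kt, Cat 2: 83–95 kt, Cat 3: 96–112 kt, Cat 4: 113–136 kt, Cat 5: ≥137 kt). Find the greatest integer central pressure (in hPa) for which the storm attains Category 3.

945 hPa

Category 3 begins at V = 96 kt.
Required ΔP = (96/6.43)^(1/0.648) = 14.930^1.543 ≈ 64.84 hPa.
P_c ≤ 1010 − 64.84 = 945.16, so the highest integer P_c is 945 hPa.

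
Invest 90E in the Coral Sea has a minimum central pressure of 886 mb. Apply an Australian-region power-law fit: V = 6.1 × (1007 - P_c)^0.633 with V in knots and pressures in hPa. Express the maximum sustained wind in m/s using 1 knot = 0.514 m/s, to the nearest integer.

ΔP = 1007 − 886 = 121 mb.
V ≈ 6.1 × 121^0.633 = 6.1 × 20.816 ≈ 126.979 kt.
126.979 × 0.514 ≈ 65.27 m/s → 65 m/s.

65 m/s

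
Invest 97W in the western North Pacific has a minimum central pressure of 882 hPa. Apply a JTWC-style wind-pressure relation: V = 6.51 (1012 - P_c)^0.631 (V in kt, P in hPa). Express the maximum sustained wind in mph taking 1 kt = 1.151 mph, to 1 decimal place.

161.6 mph

ΔP = 1012 − 882 = 130 hPa.
V ≈ 6.51 × 130^0.631 = 6.51 × 21.572 ≈ 140.436 kt.
140.436 × 1.151 ≈ 161.64 mph → 161.6 mph.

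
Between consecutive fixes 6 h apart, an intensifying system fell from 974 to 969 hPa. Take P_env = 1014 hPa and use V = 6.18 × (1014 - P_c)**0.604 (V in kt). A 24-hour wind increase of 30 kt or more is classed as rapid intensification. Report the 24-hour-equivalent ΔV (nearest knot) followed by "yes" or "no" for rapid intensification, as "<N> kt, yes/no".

V₁: ΔP = 40, V ≈ 6.18 × 40^0.604 ≈ 57.36 kt.
V₂: ΔP = 45, V ≈ 6.18 × 45^0.604 ≈ 61.59 kt.
ΔV over 6 h = 4.23 kt → 24 h equivalent = 4.23 × 24/6 ≈ 16.92 kt.
17 kt < 30 kt ⇒ not rapid intensification.

17 kt, no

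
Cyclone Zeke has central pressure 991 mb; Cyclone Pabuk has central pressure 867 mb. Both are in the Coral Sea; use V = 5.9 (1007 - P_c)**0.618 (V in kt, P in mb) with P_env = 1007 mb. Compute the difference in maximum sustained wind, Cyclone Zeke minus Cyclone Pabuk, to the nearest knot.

Cyclone Zeke: ΔP = 16; V ≈ 5.9 × 16^0.618 ≈ 32.73 kt.
Cyclone Pabuk: ΔP = 140; V ≈ 5.9 × 140^0.618 ≈ 125.07 kt.
Difference ≈ 32.73 − 125.07 = -92.34 → -92 kt.

-92 kt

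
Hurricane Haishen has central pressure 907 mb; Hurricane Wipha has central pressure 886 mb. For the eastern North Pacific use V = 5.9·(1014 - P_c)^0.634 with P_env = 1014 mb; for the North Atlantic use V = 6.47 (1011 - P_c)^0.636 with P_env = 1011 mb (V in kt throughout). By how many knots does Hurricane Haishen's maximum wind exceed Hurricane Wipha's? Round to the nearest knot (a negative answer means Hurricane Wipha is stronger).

Hurricane Haishen: ΔP = 107; V ≈ 5.9 × 107^0.634 ≈ 114.15 kt.
Hurricane Wipha: ΔP = 125; V ≈ 6.47 × 125^0.636 ≈ 139.49 kt.
Difference ≈ 114.15 − 139.49 = -25.34 → -25 kt.

-25 kt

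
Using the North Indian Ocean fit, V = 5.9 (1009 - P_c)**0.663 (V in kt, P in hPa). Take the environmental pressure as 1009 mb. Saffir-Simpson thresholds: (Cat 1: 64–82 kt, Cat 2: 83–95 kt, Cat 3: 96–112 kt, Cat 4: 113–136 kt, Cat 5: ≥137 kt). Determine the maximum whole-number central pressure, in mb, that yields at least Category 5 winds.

Category 5 begins at V = 137 kt.
Required ΔP = (137/5.9)^(1/0.663) = 23.220^1.508 ≈ 114.85 mb.
P_c ≤ 1009 − 114.85 = 894.15, so the highest integer P_c is 894 mb.

894 mb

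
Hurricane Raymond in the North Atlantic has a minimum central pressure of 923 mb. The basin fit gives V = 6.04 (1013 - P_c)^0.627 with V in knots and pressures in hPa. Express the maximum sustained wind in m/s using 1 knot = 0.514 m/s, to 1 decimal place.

ΔP = 1013 − 923 = 90 mb.
V ≈ 6.04 × 90^0.627 = 6.04 × 16.800 ≈ 101.472 kt.
101.472 × 0.514 ≈ 52.16 m/s → 52.2 m/s.

52.2 m/s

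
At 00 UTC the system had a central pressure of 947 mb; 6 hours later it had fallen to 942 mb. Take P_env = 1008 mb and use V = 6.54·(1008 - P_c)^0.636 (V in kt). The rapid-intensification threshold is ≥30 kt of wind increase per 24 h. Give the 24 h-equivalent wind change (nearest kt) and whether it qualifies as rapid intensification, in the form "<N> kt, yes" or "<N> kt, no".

V₁: ΔP = 61, V ≈ 6.54 × 61^0.636 ≈ 89.34 kt.
V₂: ΔP = 66, V ≈ 6.54 × 66^0.636 ≈ 93.93 kt.
ΔV over 6 h = 4.59 kt → 24 h equivalent = 4.59 × 24/6 ≈ 18.36 kt.
18 kt < 30 kt ⇒ not rapid intensification.

18 kt, no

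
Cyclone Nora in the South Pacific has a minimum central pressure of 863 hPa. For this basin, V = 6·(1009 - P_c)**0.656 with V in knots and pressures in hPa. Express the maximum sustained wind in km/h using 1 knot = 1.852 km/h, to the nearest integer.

ΔP = 1009 − 863 = 146 hPa.
V ≈ 6 × 146^0.656 = 6 × 26.292 ≈ 157.749 kt.
157.749 × 1.852 ≈ 292.15 km/h → 292 km/h.

292 km/h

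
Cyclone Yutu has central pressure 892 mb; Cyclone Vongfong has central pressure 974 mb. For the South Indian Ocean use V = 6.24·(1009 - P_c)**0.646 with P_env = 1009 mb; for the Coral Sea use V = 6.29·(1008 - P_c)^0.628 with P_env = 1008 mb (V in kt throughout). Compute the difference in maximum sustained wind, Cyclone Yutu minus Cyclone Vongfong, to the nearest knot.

78 kt

Cyclone Yutu: ΔP = 117; V ≈ 6.24 × 117^0.646 ≈ 135.28 kt.
Cyclone Vongfong: ΔP = 34; V ≈ 6.29 × 34^0.628 ≈ 57.60 kt.
Difference ≈ 135.28 − 57.60 = 77.68 → 78 kt.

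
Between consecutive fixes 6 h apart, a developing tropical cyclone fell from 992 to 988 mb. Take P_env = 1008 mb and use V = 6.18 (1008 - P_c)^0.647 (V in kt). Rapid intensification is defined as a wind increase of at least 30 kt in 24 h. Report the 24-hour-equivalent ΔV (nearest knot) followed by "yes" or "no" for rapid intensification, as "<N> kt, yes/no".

V₁: ΔP = 16, V ≈ 6.18 × 16^0.647 ≈ 37.16 kt.
V₂: ΔP = 20, V ≈ 6.18 × 20^0.647 ≈ 42.93 kt.
ΔV over 6 h = 5.77 kt → 24 h equivalent = 5.77 × 24/6 ≈ 23.08 kt.
23 kt < 30 kt ⇒ not rapid intensification.

23 kt, no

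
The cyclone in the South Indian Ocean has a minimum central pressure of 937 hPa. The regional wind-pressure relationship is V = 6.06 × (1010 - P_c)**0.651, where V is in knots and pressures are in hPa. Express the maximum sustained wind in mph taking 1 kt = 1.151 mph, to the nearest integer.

ΔP = 1010 − 937 = 73 hPa.
V ≈ 6.06 × 73^0.651 = 6.06 × 16.331 ≈ 98.968 kt.
98.968 × 1.151 ≈ 113.91 mph → 114 mph.

114 mph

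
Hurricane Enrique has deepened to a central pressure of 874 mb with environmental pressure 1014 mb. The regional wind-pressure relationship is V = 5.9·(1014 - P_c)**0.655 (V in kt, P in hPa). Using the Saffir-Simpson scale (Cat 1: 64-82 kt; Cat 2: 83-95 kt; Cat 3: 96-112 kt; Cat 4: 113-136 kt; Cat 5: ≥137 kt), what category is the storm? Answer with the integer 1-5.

ΔP = 1014 − 874 = 140 mb.
V ≈ 5.9 × 140^0.655 = 5.9 × 25.45 ≈ 150 kt.
150 kt falls in the Category 5 band.

5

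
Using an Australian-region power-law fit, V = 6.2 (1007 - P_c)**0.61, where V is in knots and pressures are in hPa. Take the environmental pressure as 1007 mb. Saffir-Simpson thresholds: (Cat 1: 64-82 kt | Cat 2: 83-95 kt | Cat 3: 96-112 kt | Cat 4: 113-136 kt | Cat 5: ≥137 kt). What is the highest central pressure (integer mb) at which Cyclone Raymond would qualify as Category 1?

961 mb

Category 1 begins at V = 64 kt.
Required ΔP = (64/6.2)^(1/0.61) = 10.323^1.639 ≈ 45.91 mb.
P_c ≤ 1007 − 45.91 = 961.09, so the highest integer P_c is 961 mb.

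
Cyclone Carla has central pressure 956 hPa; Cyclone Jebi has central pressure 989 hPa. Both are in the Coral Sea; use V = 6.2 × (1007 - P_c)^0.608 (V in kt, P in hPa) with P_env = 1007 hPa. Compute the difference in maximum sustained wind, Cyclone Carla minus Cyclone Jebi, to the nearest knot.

32 kt

Cyclone Carla: ΔP = 51; V ≈ 6.2 × 51^0.608 ≈ 67.70 kt.
Cyclone Jebi: ΔP = 18; V ≈ 6.2 × 18^0.608 ≈ 35.94 kt.
Difference ≈ 67.70 − 35.94 = 31.76 → 32 kt.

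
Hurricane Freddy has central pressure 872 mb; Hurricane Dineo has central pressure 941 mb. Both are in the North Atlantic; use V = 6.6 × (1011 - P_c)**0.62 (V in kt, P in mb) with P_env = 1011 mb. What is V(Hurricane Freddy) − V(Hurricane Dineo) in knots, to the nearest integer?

Hurricane Freddy: ΔP = 139; V ≈ 6.6 × 139^0.62 ≈ 140.67 kt.
Hurricane Dineo: ΔP = 70; V ≈ 6.6 × 70^0.62 ≈ 91.94 kt.
Difference ≈ 140.67 − 91.94 = 48.73 → 49 kt.

49 kt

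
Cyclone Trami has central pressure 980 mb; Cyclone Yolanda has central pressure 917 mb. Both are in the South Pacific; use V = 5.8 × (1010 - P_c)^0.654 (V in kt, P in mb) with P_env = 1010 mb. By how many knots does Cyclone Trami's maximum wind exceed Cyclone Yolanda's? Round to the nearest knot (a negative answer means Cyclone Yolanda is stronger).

Cyclone Trami: ΔP = 30; V ≈ 5.8 × 30^0.654 ≈ 53.64 kt.
Cyclone Yolanda: ΔP = 93; V ≈ 5.8 × 93^0.654 ≈ 112.41 kt.
Difference ≈ 53.64 − 112.41 = -58.77 → -59 kt.

-59 kt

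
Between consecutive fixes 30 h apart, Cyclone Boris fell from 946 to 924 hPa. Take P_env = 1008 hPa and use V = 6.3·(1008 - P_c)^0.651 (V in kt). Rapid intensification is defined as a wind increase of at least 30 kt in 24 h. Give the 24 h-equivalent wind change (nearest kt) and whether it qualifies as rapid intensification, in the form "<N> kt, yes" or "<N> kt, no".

16 kt, no

V₁: ΔP = 62, V ≈ 6.3 × 62^0.651 ≈ 92.51 kt.
V₂: ΔP = 84, V ≈ 6.3 × 84^0.651 ≈ 112.73 kt.
ΔV over 30 h = 20.22 kt → 24 h equivalent = 20.22 × 24/30 ≈ 16.18 kt.
16 kt < 30 kt ⇒ not rapid intensification.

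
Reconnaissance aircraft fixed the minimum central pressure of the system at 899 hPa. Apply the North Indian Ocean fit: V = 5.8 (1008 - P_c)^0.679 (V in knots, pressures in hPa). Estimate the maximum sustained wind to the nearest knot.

ΔP = 1008 − 899 = 109 hPa.
109^0.679 ≈ 24.178.
V ≈ 5.8 × 24.178 ≈ 140.2 kt.

140 kt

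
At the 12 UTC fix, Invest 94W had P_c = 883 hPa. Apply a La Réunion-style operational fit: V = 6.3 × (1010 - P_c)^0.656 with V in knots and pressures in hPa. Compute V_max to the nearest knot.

151 kt

ΔP = 1010 − 883 = 127 hPa.
127^0.656 ≈ 23.994.
V ≈ 6.3 × 23.994 ≈ 151.2 kt.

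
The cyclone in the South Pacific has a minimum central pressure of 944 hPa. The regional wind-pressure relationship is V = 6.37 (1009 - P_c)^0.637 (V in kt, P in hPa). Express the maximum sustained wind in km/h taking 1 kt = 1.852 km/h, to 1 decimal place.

ΔP = 1009 − 944 = 65 hPa.
V ≈ 6.37 × 65^0.637 = 6.37 × 14.283 ≈ 90.984 kt.
90.984 × 1.852 ≈ 168.50 km/h → 168.5 km/h.

168.5 km/h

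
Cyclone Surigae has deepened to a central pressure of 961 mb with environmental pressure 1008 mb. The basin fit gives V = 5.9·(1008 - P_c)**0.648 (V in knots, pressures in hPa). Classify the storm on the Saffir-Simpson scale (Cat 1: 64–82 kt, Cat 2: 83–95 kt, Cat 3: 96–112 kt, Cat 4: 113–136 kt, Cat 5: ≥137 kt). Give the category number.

1

ΔP = 1008 − 961 = 47 mb.
V ≈ 5.9 × 47^0.648 = 5.9 × 12.12 ≈ 72 kt.
72 kt falls in the Category 1 band.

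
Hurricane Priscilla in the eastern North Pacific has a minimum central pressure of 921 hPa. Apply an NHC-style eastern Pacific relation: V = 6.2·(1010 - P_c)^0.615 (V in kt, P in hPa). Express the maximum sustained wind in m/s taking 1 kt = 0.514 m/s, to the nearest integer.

50 m/s

ΔP = 1010 − 921 = 89 hPa.
V ≈ 6.2 × 89^0.615 = 6.2 × 15.808 ≈ 98.009 kt.
98.009 × 0.514 ≈ 50.38 m/s → 50 m/s.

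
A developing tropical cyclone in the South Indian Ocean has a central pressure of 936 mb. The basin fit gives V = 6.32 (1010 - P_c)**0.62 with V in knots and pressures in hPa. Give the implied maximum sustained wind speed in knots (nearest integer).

ΔP = 1010 − 936 = 74 mb.
74^0.62 ≈ 14.419.
V ≈ 6.32 × 14.419 ≈ 91.1 kt.

91 kt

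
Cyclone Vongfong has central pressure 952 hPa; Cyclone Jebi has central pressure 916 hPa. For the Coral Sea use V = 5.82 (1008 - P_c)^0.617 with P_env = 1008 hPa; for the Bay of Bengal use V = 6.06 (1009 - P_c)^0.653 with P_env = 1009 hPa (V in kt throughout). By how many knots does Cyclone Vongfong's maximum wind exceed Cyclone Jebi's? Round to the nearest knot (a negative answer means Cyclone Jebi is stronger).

Cyclone Vongfong: ΔP = 56; V ≈ 5.82 × 56^0.617 ≈ 69.75 kt.
Cyclone Jebi: ΔP = 93; V ≈ 6.06 × 93^0.653 ≈ 116.92 kt.
Difference ≈ 69.75 − 116.92 = -47.17 → -47 kt.

-47 kt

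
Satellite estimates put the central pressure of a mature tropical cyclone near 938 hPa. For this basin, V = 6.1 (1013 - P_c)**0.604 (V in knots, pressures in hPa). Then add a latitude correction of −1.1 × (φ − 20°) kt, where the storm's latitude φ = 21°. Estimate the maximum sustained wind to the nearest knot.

ΔP = 1013 − 938 = 75 hPa.
75^0.604 ≈ 13.569.
V ≈ 6.1 × 13.569 ≈ 82.8 kt.
Latitude correction: −1.1 × (21 − 20) = -1.1 kt.
Corrected V ≈ 81.7 kt → 82 kt.

82 kt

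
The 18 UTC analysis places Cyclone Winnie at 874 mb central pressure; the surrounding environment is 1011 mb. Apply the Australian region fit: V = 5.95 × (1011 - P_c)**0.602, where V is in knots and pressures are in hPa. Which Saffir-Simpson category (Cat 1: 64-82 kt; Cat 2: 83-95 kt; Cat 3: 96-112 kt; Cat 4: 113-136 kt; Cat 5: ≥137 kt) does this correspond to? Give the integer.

ΔP = 1011 − 874 = 137 mb.
V ≈ 5.95 × 137^0.602 = 5.95 × 19.33 ≈ 115 kt.
115 kt falls in the Category 4 band.

4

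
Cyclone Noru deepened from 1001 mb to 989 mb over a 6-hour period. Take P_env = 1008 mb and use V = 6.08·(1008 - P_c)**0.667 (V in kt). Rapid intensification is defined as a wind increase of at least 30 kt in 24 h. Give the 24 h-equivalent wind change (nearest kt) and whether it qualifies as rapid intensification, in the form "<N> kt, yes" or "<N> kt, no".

84 kt, yes

V₁: ΔP = 7, V ≈ 6.08 × 7^0.667 ≈ 22.26 kt.
V₂: ΔP = 19, V ≈ 6.08 × 19^0.667 ≈ 43.33 kt.
ΔV over 6 h = 21.07 kt → 24 h equivalent = 21.07 × 24/6 ≈ 84.28 kt.
84 kt ≥ 30 kt ⇒ rapid intensification.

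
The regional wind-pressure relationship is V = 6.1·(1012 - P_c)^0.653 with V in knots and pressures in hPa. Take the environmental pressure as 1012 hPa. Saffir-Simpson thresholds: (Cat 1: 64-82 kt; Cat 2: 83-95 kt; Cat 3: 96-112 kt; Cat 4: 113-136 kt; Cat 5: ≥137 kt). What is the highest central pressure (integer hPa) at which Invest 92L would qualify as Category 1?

Category 1 begins at V = 64 kt.
Required ΔP = (64/6.1)^(1/0.653) = 10.492^1.531 ≈ 36.59 hPa.
P_c ≤ 1012 − 36.59 = 975.41, so the highest integer P_c is 975 hPa.

975 hPa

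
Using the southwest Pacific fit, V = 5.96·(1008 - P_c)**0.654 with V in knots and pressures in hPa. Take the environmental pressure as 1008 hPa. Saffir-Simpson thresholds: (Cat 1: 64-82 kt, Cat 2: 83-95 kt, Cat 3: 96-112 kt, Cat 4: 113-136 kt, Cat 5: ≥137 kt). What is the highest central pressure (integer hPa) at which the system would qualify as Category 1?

Category 1 begins at V = 64 kt.
Required ΔP = (64/5.96)^(1/0.654) = 10.738^1.529 ≈ 37.70 hPa.
P_c ≤ 1008 − 37.70 = 970.30, so the highest integer P_c is 970 hPa.

970 hPa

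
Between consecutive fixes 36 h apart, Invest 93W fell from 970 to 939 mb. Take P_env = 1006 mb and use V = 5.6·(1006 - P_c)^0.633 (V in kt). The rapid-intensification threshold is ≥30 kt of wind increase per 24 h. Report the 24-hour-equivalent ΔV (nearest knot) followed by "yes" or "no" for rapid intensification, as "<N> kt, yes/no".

V₁: ΔP = 36, V ≈ 5.6 × 36^0.633 ≈ 54.12 kt.
V₂: ΔP = 67, V ≈ 5.6 × 67^0.633 ≈ 80.19 kt.
ΔV over 36 h = 26.07 kt → 24 h equivalent = 26.07 × 24/36 ≈ 17.38 kt.
17 kt < 30 kt ⇒ not rapid intensification.

17 kt, no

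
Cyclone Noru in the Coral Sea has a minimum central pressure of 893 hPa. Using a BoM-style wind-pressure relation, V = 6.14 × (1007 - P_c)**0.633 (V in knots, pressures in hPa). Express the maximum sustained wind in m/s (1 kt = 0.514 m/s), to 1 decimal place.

63.3 m/s

ΔP = 1007 − 893 = 114 hPa.
V ≈ 6.14 × 114^0.633 = 6.14 × 20.046 ≈ 123.080 kt.
123.080 × 0.514 ≈ 63.26 m/s → 63.3 m/s.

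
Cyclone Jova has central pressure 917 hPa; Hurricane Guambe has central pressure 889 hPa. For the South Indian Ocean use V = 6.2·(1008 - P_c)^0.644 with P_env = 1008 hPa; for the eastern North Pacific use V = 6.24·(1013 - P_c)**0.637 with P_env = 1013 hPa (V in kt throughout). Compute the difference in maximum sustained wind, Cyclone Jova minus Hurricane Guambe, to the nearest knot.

-21 kt

Cyclone Jova: ΔP = 91; V ≈ 6.2 × 91^0.644 ≈ 113.24 kt.
Hurricane Guambe: ΔP = 124; V ≈ 6.24 × 124^0.637 ≈ 134.49 kt.
Difference ≈ 113.24 − 134.49 = -21.25 → -21 kt.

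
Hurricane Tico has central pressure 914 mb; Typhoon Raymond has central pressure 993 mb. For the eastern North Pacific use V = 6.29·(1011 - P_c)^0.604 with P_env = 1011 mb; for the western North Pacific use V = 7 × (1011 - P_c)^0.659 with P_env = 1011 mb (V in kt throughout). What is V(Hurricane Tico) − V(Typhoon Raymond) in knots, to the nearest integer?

53 kt

Hurricane Tico: ΔP = 97; V ≈ 6.29 × 97^0.604 ≈ 99.69 kt.
Typhoon Raymond: ΔP = 18; V ≈ 7 × 18^0.659 ≈ 47.02 kt.
Difference ≈ 99.69 − 47.02 = 52.67 → 53 kt.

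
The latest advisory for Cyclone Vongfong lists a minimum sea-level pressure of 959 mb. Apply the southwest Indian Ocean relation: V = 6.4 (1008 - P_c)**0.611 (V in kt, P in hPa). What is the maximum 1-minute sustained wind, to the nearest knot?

69 kt

ΔP = 1008 − 959 = 49 mb.
49^0.611 ≈ 10.782.
V ≈ 6.4 × 10.782 ≈ 69.0 kt.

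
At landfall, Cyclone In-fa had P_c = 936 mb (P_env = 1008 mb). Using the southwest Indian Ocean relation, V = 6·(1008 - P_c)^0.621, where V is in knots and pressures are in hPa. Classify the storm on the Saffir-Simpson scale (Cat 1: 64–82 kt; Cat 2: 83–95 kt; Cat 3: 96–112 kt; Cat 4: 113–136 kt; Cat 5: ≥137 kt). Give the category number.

2

ΔP = 1008 − 936 = 72 mb.
V ≈ 6 × 72^0.621 = 6 × 14.24 ≈ 85 kt.
85 kt falls in the Category 2 band.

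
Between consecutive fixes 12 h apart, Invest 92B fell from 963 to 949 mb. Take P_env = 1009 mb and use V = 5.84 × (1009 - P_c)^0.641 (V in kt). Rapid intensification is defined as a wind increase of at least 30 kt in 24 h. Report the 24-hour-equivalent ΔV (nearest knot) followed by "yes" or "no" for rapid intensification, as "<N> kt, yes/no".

V₁: ΔP = 46, V ≈ 5.84 × 46^0.641 ≈ 67.96 kt.
V₂: ΔP = 60, V ≈ 5.84 × 60^0.641 ≈ 80.58 kt.
ΔV over 12 h = 12.62 kt → 24 h equivalent = 12.62 × 24/12 ≈ 25.24 kt.
25 kt < 30 kt ⇒ not rapid intensification.

25 kt, no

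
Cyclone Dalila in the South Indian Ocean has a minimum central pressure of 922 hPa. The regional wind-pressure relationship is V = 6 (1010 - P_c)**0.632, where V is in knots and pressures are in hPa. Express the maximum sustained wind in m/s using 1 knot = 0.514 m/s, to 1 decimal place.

52.2 m/s

ΔP = 1010 − 922 = 88 hPa.
V ≈ 6 × 88^0.632 = 6 × 16.940 ≈ 101.640 kt.
101.640 × 0.514 ≈ 52.24 m/s → 52.2 m/s.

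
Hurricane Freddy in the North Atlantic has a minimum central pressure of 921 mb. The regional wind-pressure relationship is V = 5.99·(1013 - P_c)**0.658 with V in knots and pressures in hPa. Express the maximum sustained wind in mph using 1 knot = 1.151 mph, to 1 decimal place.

ΔP = 1013 − 921 = 92 mb.
V ≈ 5.99 × 92^0.658 = 5.99 × 19.596 ≈ 117.381 kt.
117.381 × 1.151 ≈ 135.11 mph → 135.1 mph.

135.1 mph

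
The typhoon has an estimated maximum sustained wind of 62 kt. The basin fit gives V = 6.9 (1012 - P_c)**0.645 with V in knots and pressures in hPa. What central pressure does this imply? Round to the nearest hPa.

ΔP = (V / 6.9)^(1/0.645) = (62/6.9)^1.550.
62/6.9 = 8.986; 8.986^1.550 ≈ 30.09 hPa.
P_c = 1012 − 30.09 = 981.91 ≈ 982 hPa.

982 hPa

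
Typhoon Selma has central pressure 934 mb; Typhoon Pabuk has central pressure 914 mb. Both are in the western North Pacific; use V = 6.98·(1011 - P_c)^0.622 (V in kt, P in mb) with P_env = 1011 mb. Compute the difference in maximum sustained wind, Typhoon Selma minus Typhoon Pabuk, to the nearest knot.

Typhoon Selma: ΔP = 77; V ≈ 6.98 × 77^0.622 ≈ 104.05 kt.
Typhoon Pabuk: ΔP = 97; V ≈ 6.98 × 97^0.622 ≈ 120.12 kt.
Difference ≈ 104.05 − 120.12 = -16.07 → -16 kt.

-16 kt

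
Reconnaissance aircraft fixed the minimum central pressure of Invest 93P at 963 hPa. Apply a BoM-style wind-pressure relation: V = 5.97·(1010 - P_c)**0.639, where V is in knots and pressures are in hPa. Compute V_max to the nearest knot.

ΔP = 1010 − 963 = 47 hPa.
47^0.639 ≈ 11.708.
V ≈ 5.97 × 11.708 ≈ 69.9 kt.

70 kt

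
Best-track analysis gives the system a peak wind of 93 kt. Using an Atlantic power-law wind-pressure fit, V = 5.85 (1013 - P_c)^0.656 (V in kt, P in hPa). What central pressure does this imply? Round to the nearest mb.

ΔP = (V / 5.85)^(1/0.656) = (93/5.85)^1.524.
93/5.85 = 15.897; 15.897^1.524 ≈ 67.81 mb.
P_c = 1013 − 67.81 = 945.19 ≈ 945 mb.

945 mb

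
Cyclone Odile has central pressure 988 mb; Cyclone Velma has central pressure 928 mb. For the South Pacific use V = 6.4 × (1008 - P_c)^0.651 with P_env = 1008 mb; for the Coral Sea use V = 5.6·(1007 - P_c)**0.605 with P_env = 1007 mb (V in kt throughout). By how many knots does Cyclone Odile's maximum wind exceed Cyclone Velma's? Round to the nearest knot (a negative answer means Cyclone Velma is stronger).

-34 kt

Cyclone Odile: ΔP = 20; V ≈ 6.4 × 20^0.651 ≈ 44.99 kt.
Cyclone Velma: ΔP = 79; V ≈ 5.6 × 79^0.605 ≈ 78.75 kt.
Difference ≈ 44.99 − 78.75 = -33.76 → -34 kt.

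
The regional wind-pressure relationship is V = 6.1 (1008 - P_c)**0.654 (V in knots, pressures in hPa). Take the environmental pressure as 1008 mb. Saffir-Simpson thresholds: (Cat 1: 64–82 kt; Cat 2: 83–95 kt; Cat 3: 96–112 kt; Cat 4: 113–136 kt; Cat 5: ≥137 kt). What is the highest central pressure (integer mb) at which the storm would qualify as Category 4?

Category 4 begins at V = 113 kt.
Required ΔP = (113/6.1)^(1/0.654) = 18.525^1.529 ≈ 86.79 mb.
P_c ≤ 1008 − 86.79 = 921.21, so the highest integer P_c is 921 mb.

921 mb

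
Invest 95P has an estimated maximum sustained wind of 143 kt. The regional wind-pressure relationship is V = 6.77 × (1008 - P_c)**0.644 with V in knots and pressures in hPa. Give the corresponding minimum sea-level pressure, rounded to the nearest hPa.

894 hPa

ΔP = (V / 6.77)^(1/0.644) = (143/6.77)^1.553.
143/6.77 = 21.123; 21.123^1.553 ≈ 114.04 hPa.
P_c = 1008 − 114.04 = 893.96 ≈ 894 hPa.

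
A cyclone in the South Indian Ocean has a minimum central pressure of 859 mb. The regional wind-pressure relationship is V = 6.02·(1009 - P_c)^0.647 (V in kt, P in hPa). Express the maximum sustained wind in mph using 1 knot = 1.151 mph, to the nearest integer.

ΔP = 1009 − 859 = 150 mb.
V ≈ 6.02 × 150^0.647 = 6.02 × 25.582 ≈ 154.002 kt.
154.002 × 1.151 ≈ 177.26 mph → 177 mph.

177 mph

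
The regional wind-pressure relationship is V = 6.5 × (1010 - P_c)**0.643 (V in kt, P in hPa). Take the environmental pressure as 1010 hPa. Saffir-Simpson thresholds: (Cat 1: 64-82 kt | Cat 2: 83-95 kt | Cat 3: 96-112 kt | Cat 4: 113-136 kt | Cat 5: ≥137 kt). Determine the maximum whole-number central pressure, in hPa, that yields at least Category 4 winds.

925 hPa

Category 4 begins at V = 113 kt.
Required ΔP = (113/6.5)^(1/0.643) = 17.385^1.555 ≈ 84.86 hPa.
P_c ≤ 1010 − 84.86 = 925.14, so the highest integer P_c is 925 hPa.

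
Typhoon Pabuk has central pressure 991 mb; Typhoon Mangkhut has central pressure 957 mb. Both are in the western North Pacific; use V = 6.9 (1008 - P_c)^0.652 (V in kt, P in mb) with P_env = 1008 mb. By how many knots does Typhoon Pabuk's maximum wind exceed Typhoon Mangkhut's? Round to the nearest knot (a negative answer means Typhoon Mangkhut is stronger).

-46 kt

Typhoon Pabuk: ΔP = 17; V ≈ 6.9 × 17^0.652 ≈ 43.76 kt.
Typhoon Mangkhut: ΔP = 51; V ≈ 6.9 × 51^0.652 ≈ 89.57 kt.
Difference ≈ 43.76 − 89.57 = -45.81 → -46 kt.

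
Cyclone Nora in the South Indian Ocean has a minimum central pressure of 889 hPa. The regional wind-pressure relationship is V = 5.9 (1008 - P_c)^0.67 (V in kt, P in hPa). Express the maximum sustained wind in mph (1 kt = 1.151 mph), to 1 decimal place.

166.9 mph

ΔP = 1008 − 889 = 119 hPa.
V ≈ 5.9 × 119^0.67 = 5.9 × 24.582 ≈ 145.034 kt.
145.034 × 1.151 ≈ 166.93 mph → 166.9 mph.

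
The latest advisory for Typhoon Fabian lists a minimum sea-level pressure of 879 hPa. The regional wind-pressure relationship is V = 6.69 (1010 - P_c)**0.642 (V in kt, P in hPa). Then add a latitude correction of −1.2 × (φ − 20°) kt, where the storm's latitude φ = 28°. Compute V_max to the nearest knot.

ΔP = 1010 − 879 = 131 hPa.
131^0.642 ≈ 22.871.
V ≈ 6.69 × 22.871 ≈ 153.0 kt.
Latitude correction: −1.2 × (28 − 20) = -9.6 kt.
Corrected V ≈ 143.4 kt → 143 kt.

143 kt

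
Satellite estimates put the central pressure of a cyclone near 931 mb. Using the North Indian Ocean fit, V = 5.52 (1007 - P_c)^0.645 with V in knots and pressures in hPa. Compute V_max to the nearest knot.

ΔP = 1007 − 931 = 76 mb.
76^0.645 ≈ 16.335.
V ≈ 5.52 × 16.335 ≈ 90.2 kt.

90 kt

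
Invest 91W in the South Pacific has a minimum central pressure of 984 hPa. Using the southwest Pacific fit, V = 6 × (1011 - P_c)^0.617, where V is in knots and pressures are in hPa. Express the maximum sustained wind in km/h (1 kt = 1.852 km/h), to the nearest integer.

85 km/h

ΔP = 1011 − 984 = 27 hPa.
V ≈ 6 × 27^0.617 = 6 × 7.641 ≈ 45.846 kt.
45.846 × 1.852 ≈ 84.91 km/h → 85 km/h.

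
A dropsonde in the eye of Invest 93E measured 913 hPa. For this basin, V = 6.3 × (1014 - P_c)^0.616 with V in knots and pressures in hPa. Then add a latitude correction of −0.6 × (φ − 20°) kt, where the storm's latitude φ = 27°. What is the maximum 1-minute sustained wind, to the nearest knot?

ΔP = 1014 − 913 = 101 hPa.
101^0.616 ≈ 17.166.
V ≈ 6.3 × 17.166 ≈ 108.1 kt.
Latitude correction: −0.6 × (27 − 20) = -4.2 kt.
Corrected V ≈ 103.9 kt → 104 kt.

104 kt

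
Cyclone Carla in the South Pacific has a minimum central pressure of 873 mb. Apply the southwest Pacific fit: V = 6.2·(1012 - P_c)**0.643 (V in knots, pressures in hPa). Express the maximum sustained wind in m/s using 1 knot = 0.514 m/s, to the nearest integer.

ΔP = 1012 − 873 = 139 mb.
V ≈ 6.2 × 139^0.643 = 6.2 × 23.876 ≈ 148.030 kt.
148.030 × 0.514 ≈ 76.09 m/s → 76 m/s.

76 m/s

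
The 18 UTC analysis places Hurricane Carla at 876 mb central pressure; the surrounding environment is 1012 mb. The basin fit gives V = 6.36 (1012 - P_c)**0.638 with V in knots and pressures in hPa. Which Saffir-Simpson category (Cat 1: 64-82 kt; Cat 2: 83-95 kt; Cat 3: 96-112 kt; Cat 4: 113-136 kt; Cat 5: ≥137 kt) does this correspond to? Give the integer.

5

ΔP = 1012 − 876 = 136 mb.
V ≈ 6.36 × 136^0.638 = 6.36 × 22.97 ≈ 146 kt.
146 kt falls in the Category 5 band.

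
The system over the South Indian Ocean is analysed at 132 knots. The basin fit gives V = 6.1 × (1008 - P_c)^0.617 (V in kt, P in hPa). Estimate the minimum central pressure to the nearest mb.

862 mb

ΔP = (V / 6.1)^(1/0.617) = (132/6.1)^1.621.
132/6.1 = 21.639; 21.639^1.621 ≈ 145.91 mb.
P_c = 1008 − 145.91 = 862.09 ≈ 862 mb.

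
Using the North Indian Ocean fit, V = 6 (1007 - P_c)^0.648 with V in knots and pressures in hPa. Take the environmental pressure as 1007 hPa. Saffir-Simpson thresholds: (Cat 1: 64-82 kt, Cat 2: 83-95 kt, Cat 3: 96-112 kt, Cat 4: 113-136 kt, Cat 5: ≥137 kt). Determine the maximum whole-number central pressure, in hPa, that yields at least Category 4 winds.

914 hPa

Category 4 begins at V = 113 kt.
Required ΔP = (113/6)^(1/0.648) = 18.833^1.543 ≈ 92.79 hPa.
P_c ≤ 1007 − 92.79 = 914.21, so the highest integer P_c is 914 hPa.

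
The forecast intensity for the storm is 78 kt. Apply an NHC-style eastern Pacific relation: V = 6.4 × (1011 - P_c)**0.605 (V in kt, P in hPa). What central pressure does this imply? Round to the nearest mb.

949 mb

ΔP = (V / 6.4)^(1/0.605) = (78/6.4)^1.653.
78/6.4 = 12.188; 12.188^1.653 ≈ 62.36 mb.
P_c = 1011 − 62.36 = 948.64 ≈ 949 mb.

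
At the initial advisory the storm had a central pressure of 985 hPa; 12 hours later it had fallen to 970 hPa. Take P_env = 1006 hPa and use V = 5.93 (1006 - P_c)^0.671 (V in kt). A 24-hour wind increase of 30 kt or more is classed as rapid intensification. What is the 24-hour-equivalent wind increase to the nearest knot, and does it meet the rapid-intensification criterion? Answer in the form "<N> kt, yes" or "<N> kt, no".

V₁: ΔP = 21, V ≈ 5.93 × 21^0.671 ≈ 45.74 kt.
V₂: ΔP = 36, V ≈ 5.93 × 36^0.671 ≈ 65.66 kt.
ΔV over 12 h = 19.92 kt → 24 h equivalent = 19.92 × 24/12 ≈ 39.84 kt.
40 kt ≥ 30 kt ⇒ rapid intensification.

40 kt, yes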